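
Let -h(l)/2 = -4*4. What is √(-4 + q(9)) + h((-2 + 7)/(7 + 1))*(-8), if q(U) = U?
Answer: -256 + √5 ≈ -253.76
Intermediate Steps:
h(l) = 32 (h(l) = -(-8)*4 = -2*(-16) = 32)
√(-4 + q(9)) + h((-2 + 7)/(7 + 1))*(-8) = √(-4 + 9) + 32*(-8) = √5 - 256 = -256 + √5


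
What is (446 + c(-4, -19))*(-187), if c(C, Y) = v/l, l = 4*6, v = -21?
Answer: -665907/8 ≈ -83238.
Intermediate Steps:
l = 24
c(C, Y) = -7/8 (c(C, Y) = -21/24 = -21*1/24 = -7/8)
(446 + c(-4, -19))*(-187) = (446 - 7/8)*(-187) = (3561/8)*(-187) = -665907/8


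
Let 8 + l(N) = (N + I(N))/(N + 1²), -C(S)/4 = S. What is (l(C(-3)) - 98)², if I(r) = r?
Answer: 1833316/169 ≈ 10848.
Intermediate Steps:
C(S) = -4*S
l(N) = -8 + 2*N/(1 + N) (l(N) = -8 + (N + N)/(N + 1²) = -8 + (2*N)/(N + 1) = -8 + (2*N)/(1 + N) = -8 + 2*N/(1 + N))
(l(C(-3)) - 98)² = (2*(-4 - (-12)*(-3))/(1 - 4*(-3)) - 98)² = (2*(-4 - 3*12)/(1 + 12) - 98)² = (2*(-4 - 36)/13 - 98)² = (2*(1/13)*(-40) - 98)² = (-80/13 - 98)² = (-1354/13)² = 1833316/169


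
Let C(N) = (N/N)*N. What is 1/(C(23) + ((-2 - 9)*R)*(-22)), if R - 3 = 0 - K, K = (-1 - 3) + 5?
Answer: 1/507 ≈ 0.0019724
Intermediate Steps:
K = 1 (K = -4 + 5 = 1)
C(N) = N (C(N) = 1*N = N)
R = 2 (R = 3 + (0 - 1*1) = 3 + (0 - 1) = 3 - 1 = 2)
1/(C(23) + ((-2 - 9)*R)*(-22)) = 1/(23 + ((-2 - 9)*2)*(-22)) = 1/(23 - 11*2*(-22)) = 1/(23 - 22*(-22)) = 1/(23 + 484) = 1/507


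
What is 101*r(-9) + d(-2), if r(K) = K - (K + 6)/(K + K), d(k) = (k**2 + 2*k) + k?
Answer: -5567/6 ≈ -927.83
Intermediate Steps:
d(k) = k**2 + 3*k
r(K) = K - (6 + K)/(2*K)
101*r(-9) + d(-2) = 101*(-1/2 - 9 - 3/(-9)) - 2*(3 - 2) = 101*(-1/2 - 9 - 3*(-1/9)) - 2*1 = 101*(-1/2 - 9 + 1/3) - 2 = 101*(-55/6) - 2 = -5555/6 - 2 = -5567/6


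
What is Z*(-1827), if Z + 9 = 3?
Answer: 10962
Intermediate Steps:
Z = -6 (Z = -9 + 3 = -6)
Z*(-1827) = -6*(-1827) = 10962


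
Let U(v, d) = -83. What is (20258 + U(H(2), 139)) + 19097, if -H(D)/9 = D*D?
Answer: 39272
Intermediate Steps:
H(D) = -9*D² (H(D) = -9*D*D = -9*D²)
(20258 + U(H(2), 139)) + 19097 = (20258 - 83) + 19097 = 20175 + 19097 = 39272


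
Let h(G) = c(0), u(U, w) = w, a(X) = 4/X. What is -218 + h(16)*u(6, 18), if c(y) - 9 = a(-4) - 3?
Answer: -128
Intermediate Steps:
c(y) = 5 (c(y) = 9 + (4/(-4) - 3) = 9 + (4*(-¼) - 3) = 9 + (-1 - 3) = 9 - 4 = 5)
h(G) = 5
-218 + h(16)*u(6, 18) = -218 + 5*18 = -218 + 90 = -128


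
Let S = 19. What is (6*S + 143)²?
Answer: 66049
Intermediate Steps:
(6*S + 143)² = (6*19 + 143)² = (114 + 143)² = 257² = 66049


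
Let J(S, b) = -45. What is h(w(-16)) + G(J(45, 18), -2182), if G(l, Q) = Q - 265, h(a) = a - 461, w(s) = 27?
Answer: -2881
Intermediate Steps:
h(a) = -461 + a
G(l, Q) = -265 + Q
h(w(-16)) + G(J(45, 18), -2182) = (-461 + 27) + (-265 - 2182) = -434 - 2447 = -2881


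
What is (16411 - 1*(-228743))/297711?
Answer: 81718/99237 ≈ 0.82346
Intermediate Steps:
(16411 - 1*(-228743))/297711 = (16411 + 228743)*(1/297711) = 245154*(1/297711) = 81718/99237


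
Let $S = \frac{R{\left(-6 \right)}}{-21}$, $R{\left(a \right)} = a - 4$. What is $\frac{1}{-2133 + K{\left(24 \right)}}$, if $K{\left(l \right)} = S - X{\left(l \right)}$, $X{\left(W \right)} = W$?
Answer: $- \frac{21}{45287} \approx -0.00046371$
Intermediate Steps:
$R{\left(a \right)} = -4 + a$
$S = \frac{10}{21}$ ($S = \frac{-4 - 6}{-21} = \left(-10\right) \left(- \frac{1}{21}\right) = \frac{10}{21} \approx 0.47619$)
$K{\left(l \right)} = \frac{10}{21} - l$
$\frac{1}{-2133 + K{\left(24 \right)}} = \frac{1}{-2133 + \left(\frac{10}{21} - 24\right)} = \frac{1}{-2133 - \frac{494}{21}} = \frac{1}{- \frac{45287}{21}} = - \frac{21}{45287}$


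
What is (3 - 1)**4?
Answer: 16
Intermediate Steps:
(3 - 1)**4 = 2**4 = 16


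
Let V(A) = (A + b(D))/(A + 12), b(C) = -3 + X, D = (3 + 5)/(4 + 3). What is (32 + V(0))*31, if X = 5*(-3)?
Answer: 1891/2 ≈ 945.50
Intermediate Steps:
X = -15
D = 8/7 ≈ 1.1429
b(C) = -18 (b(C) = -3 - 15 = -18)
V(A) = (-18 + A)/(12 + A) (V(A) = (A - 18)/(A + 12) = (-18 + A)/(12 + A))
(32 + V(0))*31 = (32 + (-18 + 0)/(12 + 0))*31 = (32 - 18/12)*31 = (32 + (1/12)*(-18))*31 = (32 - 3/2)*31 = (61/2)*31 = 1891/2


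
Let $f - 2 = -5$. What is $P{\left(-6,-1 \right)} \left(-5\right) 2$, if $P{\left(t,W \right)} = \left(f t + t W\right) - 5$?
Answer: $-190$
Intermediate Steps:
$f = -3$ ($f = 2 - 5 = -3$)
$P{\left(t,W \right)} = -5 - 3 t + W t$ ($P{\left(t,W \right)} = \left(- 3 t + t W\right) - 5 = \left(- 3 t + W t\right) - 5 = -5 - 3 t + W t$)
$P{\left(-6,-1 \right)} \left(-5\right) 2 = \left(-5 - -18 - -6\right) \left(-5\right) 2 = \left(-5 + 18 + 6\right) \left(-5\right) 2 = 19 \left(-5\right) 2 = \left(-95\right) 2 = -190$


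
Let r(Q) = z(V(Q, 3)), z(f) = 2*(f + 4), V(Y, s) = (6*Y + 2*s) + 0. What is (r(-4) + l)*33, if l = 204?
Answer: 5808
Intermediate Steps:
V(Y, s) = 2*s + 6*Y (V(Y, s) = (2*s + 6*Y) + 0 = 2*s + 6*Y)
z(f) = 8 + 2*f (z(f) = 2*(4 + f) = 8 + 2*f)
r(Q) = 20 + 12*Q (r(Q) = 8 + 2*(2*3 + 6*Q) = 8 + 2*(6 + 6*Q) = 8 + (12 + 12*Q) = 20 + 12*Q)
(r(-4) + l)*33 = ((20 + 12*(-4)) + 204)*33 = ((20 - 48) + 204)*33 = (-28 + 204)*33 = 176*33 = 5808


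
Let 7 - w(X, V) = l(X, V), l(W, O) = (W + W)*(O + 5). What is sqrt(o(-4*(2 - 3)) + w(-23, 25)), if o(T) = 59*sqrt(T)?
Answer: sqrt(1505) ≈ 38.794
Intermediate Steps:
l(W, O) = 2*W*(5 + O) (l(W, O) = (2*W)*(5 + O) = 2*W*(5 + O))
w(X, V) = 7 - 2*X*(5 + V)
sqrt(o(-4*(2 - 3)) + w(-23, 25)) = sqrt(59*sqrt(-4*(2 - 3)) + (7 - 2*(-23)*(5 + 25))) = sqrt(59*sqrt(-4*(-1)) + (7 - 2*(-23)*30)) = sqrt(59*sqrt(4) + (7 + 1380)) = sqrt(59*2 + 1387) = sqrt(118 + 1387) = sqrt(1505)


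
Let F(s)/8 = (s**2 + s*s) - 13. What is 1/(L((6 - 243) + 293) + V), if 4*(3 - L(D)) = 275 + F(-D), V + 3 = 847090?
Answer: 4/3338013 ≈ 1.1983e-6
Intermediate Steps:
V = 847087 (V = -3 + 847090 = 847087)
F(s) = -104 + 16*s**2 (F(s) = 8*((s**2 + s*s) - 13) = 8*((s**2 + s**2) - 13) = 8*(2*s**2 - 13) = 8*(-13 + 2*s**2) = -104 + 16*s**2)
L(D) = -159/4 - 4*D**2 (L(D) = 3 - (275 + (-104 + 16*(-D)**2))/4 = 3 - (275 + (-104 + 16*D**2))/4 = 3 - (171 + 16*D**2)/4 = 3 + (-171/4 - 4*D**2) = -159/4 - 4*D**2)
1/(L((6 - 243) + 293) + V) = 1/((-159/4 - 4*((6 - 243) + 293)**2) + 847087) = 1/((-159/4 - 4*(-237 + 293)**2) + 847087) = 1/((-159/4 - 4*56**2) + 847087) = 1/((-159/4 - 4*3136) + 847087) = 1/((-159/4 - 12544) + 847087) = 1/(-50335/4 + 847087) = 1/(3338013/4) = 4/3338013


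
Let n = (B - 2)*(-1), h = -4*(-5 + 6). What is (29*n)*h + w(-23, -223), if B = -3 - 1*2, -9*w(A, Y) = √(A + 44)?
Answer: -812 - √21/9 ≈ -812.51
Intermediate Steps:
w(A, Y) = -√(44 + A)/9 (w(A, Y) = -√(A + 44)/9 = -√(44 + A)/9)
B = -5 (B = -3 - 2 = -5)
h = -4 (h = -4*1 = -4)
n = 7 (n = (-5 - 2)*(-1) = -7*(-1) = 7)
(29*n)*h + w(-23, -223) = (29*7)*(-4) - √(44 - 23)/9 = 203*(-4) - √21/9 = -812 - √21/9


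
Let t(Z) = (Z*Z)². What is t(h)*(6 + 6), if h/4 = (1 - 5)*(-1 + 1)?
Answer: 0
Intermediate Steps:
h = 0 (h = 4*((1 - 5)*(-1 + 1)) = 4*(-4*0) = 4*0 = 0)
t(Z) = Z⁴ (t(Z) = (Z²)² = Z⁴)
t(h)*(6 + 6) = 0⁴*(6 + 6) = 0*12 = 0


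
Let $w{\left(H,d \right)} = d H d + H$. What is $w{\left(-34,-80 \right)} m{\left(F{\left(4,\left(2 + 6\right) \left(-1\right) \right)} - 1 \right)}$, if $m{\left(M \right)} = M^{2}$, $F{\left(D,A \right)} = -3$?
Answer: $-3482144$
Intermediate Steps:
$w{\left(H,d \right)} = H + H d^{2}$ ($w{\left(H,d \right)} = H d d + H = H d^{2} + H = H + H d^{2}$)
$w{\left(-34,-80 \right)} m{\left(F{\left(4,\left(2 + 6\right) \left(-1\right) \right)} - 1 \right)} = - 34 \left(1 + \left(-80\right)^{2}\right) \left(-3 - 1\right)^{2} = - 34 \left(1 + 6400\right) \left(-3 - 1\right)^{2} = \left(-34\right) 6401 \left(-4\right)^{2} = \left(-217634\right) 16 = -3482144$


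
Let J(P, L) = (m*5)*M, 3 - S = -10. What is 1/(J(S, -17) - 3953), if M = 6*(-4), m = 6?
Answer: -1/4673 ≈ -0.00021400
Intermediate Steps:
S = 13 (S = 3 - 1*(-10) = 3 + 10 = 13)
M = -24
J(P, L) = -720 (J(P, L) = (6*5)*(-24) = 30*(-24) = -720)
1/(J(S, -17) - 3953) = 1/(-720 - 3953) = 1/(-4673) = -1/4673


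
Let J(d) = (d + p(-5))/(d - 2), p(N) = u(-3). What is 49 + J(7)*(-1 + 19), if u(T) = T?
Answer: 317/5 ≈ 63.400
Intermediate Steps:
p(N) = -3
J(d) = (-3 + d)/(-2 + d) (J(d) = (d - 3)/(d - 2) = (-3 + d)/(-2 + d))
49 + J(7)*(-1 + 19) = 49 + ((-3 + 7)/(-2 + 7))*(-1 + 19) = 49 + (4/5)*18 = 49 + ((⅕)*4)*18 = 49 + (⅘)*18 = 49 + 72/5 = 317/5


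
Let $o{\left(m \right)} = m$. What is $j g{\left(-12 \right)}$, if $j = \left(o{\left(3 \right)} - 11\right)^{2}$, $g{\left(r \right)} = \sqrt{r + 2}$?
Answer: $64 i \sqrt{10} \approx 202.39 i$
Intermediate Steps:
$g{\left(r \right)} = \sqrt{2 + r}$
$j = 64$ ($j = \left(3 - 11\right)^{2} = \left(-8\right)^{2} = 64$)
$j g{\left(-12 \right)} = 64 \sqrt{2 - 12} = 64 \sqrt{-10} = 64 i \sqrt{10}$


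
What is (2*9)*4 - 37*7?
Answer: -187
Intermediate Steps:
(2*9)*4 - 37*7 = 18*4 - 259 = 72 - 259 = -187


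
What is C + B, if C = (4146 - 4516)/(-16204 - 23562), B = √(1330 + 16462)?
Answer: 185/19883 + 8*√278 ≈ 133.40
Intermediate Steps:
B = 8*√278 (B = √17792 = 8*√278 ≈ 133.39)
C = 185/19883 (C = -370/(-39766) = -370*(-1/39766) = 185/19883 ≈ 0.0093044)
C + B = 185/19883 + 8*√278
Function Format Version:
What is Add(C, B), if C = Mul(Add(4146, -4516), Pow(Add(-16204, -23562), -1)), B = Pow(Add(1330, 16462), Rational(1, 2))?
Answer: Add(Rational(185, 19883), Mul(8, Pow(278, Rational(1, 2)))) ≈ 133.40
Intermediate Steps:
B = Mul(8, Pow(278, Rational(1, 2))) (B = Pow(17792, Rational(1, 2)) = Mul(8, Pow(278, Rational(1, 2))) ≈ 133.39)
C = Rational(185, 19883) (C = Mul(-370, Pow(-39766, -1)) = Mul(-370, Rational(-1, 39766)) = Rational(185, 19883) ≈ 0.0093044)
Add(C, B) = Add(Rational(185, 19883), Mul(8, Pow(278, Rational(1, 2))))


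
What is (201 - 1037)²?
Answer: 698896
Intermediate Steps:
(201 - 1037)² = (-836)² = 698896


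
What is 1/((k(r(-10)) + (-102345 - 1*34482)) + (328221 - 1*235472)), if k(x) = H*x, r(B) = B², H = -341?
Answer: -1/78178 ≈ -1.2791e-5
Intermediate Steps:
k(x) = -341*x
1/((k(r(-10)) + (-102345 - 1*34482)) + (328221 - 1*235472)) = 1/((-341*(-10)² + (-102345 - 1*34482)) + (328221 - 1*235472)) = 1/((-341*100 + (-102345 - 34482)) + (328221 - 235472)) = 1/((-34100 - 136827) + 92749) = 1/(-170927 + 92749) = 1/(-78178) = -1/78178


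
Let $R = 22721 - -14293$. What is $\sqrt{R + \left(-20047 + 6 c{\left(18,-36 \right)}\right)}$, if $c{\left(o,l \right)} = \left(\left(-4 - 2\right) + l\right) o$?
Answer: $\sqrt{12431} \approx 111.49$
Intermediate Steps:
$c{\left(o,l \right)} = o \left(-6 + l\right)$ ($c{\left(o,l \right)} = \left(\left(-4 - 2\right) + l\right) o = \left(-6 + l\right) o = o \left(-6 + l\right)$)
$R = 37014$ ($R = 22721 + 14293 = 37014$)
$\sqrt{R + \left(-20047 + 6 c{\left(18,-36 \right)}\right)} = \sqrt{37014 - \left(20047 - 6 \cdot 18 \left(-6 - 36\right)\right)} = \sqrt{37014 - \left(20047 - 6 \cdot 18 \left(-42\right)\right)} = \sqrt{37014 + \left(-20047 + 6 \left(-756\right)\right)} = \sqrt{37014 - 24583} = \sqrt{12431}$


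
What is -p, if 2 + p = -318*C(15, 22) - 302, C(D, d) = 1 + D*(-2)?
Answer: -8918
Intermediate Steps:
C(D, d) = 1 - 2*D
p = 8918 (p = -2 + (-318*(1 - 2*15) - 302) = -2 + (-318*(1 - 30) - 302) = -2 + (-318*(-29) - 302) = -2 + (9222 - 302) = -2 + 8920 = 8918)
-p = -1*8918 = -8918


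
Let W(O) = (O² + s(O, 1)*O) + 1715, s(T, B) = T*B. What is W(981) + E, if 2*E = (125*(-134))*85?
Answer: 1214562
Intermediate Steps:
s(T, B) = B*T
W(O) = 1715 + 2*O² (W(O) = (O² + (1*O)*O) + 1715 = (O² + O*O) + 1715 = (O² + O²) + 1715 = 2*O² + 1715 = 1715 + 2*O²)
E = -711875 (E = ((125*(-134))*85)/2 = (-16750*85)/2 = (½)*(-1423750) = -711875)
W(981) + E = (1715 + 2*981²) - 711875 = (1715 + 2*962361) - 711875 = (1715 + 1924722) - 711875 = 1926437 - 711875 = 1214562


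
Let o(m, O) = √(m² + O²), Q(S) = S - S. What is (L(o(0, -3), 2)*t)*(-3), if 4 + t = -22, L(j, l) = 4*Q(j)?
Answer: 0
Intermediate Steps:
Q(S) = 0
o(m, O) = √(O² + m²)
L(j, l) = 0 (L(j, l) = 4*0 = 0)
t = -26 (t = -4 - 22 = -26)
(L(o(0, -3), 2)*t)*(-3) = (0*(-26))*(-3) = 0*(-3) = 0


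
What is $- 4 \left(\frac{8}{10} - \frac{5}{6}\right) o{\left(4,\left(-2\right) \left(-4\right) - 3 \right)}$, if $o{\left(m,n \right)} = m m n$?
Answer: $\frac{32}{3} \approx 10.667$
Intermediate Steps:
$o{\left(m,n \right)} = n m^{2}$ ($o{\left(m,n \right)} = m^{2} n = n m^{2}$)
$- 4 \left(\frac{8}{10} - \frac{5}{6}\right) o{\left(4,\left(-2\right) \left(-4\right) - 3 \right)} = - 4 \left(\frac{8}{10} - \frac{5}{6}\right) \left(\left(-2\right) \left(-4\right) - 3\right) 4^{2} = - 4 \left(8 \cdot \frac{1}{10} - \frac{5}{6}\right) \left(8 - 3\right) 16 = - 4 \left(\frac{4}{5} - \frac{5}{6}\right) 5 \cdot 16 = \left(-4\right) \left(- \frac{1}{30}\right) 80 = \frac{2}{15} \cdot 80 = \frac{32}{3}$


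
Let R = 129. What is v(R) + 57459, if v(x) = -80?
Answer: 57379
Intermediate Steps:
v(R) + 57459 = -80 + 57459 = 57379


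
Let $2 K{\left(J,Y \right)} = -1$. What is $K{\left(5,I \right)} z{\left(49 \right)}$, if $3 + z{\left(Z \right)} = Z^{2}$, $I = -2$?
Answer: $-1199$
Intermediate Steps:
$K{\left(J,Y \right)} = - \frac{1}{2}$ ($K{\left(J,Y \right)} = \frac{1}{2} \left(-1\right) = - \frac{1}{2}$)
$z{\left(Z \right)} = -3 + Z^{2}$
$K{\left(5,I \right)} z{\left(49 \right)} = - \frac{-3 + 49^{2}}{2} = - \frac{-3 + 2401}{2} = \left(- \frac{1}{2}\right) 2398 = -1199$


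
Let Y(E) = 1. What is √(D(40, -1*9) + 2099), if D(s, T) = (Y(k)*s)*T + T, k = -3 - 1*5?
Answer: √1730 ≈ 41.593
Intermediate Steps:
k = -8 (k = -3 - 5 = -8)
D(s, T) = T + T*s (D(s, T) = (1*s)*T + T = s*T + T = T*s + T = T + T*s)
√(D(40, -1*9) + 2099) = √((-1*9)*(1 + 40) + 2099) = √(-9*41 + 2099) = √(-369 + 2099) = √1730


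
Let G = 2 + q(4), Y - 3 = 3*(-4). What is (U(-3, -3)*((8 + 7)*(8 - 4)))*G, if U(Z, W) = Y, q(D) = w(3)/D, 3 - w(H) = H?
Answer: -1080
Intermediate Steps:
w(H) = 3 - H
Y = -9 (Y = 3 + 3*(-4) = 3 - 12 = -9)
q(D) = 0 (q(D) = (3 - 1*3)/D = (3 - 3)/D = 0/D = 0)
U(Z, W) = -9
G = 2 (G = 2 + 0 = 2)
(U(-3, -3)*((8 + 7)*(8 - 4)))*G = -9*(8 + 7)*(8 - 4)*2 = -135*4*2 = -9*60*2 = -540*2 = -1080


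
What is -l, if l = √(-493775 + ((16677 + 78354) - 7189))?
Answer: -I*√405933 ≈ -637.13*I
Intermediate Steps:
l = I*√405933 (l = √(-493775 + (95031 - 7189)) = √(-493775 + 87842) = √(-405933) = I*√405933 ≈ 637.13*I)
-l = -I*√405933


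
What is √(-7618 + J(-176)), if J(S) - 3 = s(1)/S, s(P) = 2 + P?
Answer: I*√14742673/44 ≈ 87.264*I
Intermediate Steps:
J(S) = 3 + 3/S (J(S) = 3 + (2 + 1)/S = 3 + 3/S)
√(-7618 + J(-176)) = √(-7618 + (3 + 3/(-176))) = √(-7618 + (3 + 3*(-1/176))) = √(-7618 + (3 - 3/176)) = √(-7618 + 525/176) = √(-1340243/176) = I*√14742673/44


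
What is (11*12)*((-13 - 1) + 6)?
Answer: -1056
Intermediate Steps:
(11*12)*((-13 - 1) + 6) = 132*(-14 + 6) = 132*(-8) = -1056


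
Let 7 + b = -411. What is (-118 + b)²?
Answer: 287296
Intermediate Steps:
b = -418 (b = -7 - 411 = -418)
(-118 + b)² = (-118 - 418)² = (-536)² = 287296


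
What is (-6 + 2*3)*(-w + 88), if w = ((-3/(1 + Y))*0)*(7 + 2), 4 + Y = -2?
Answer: 0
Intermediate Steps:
Y = -6 (Y = -4 - 2 = -6)
w = 0 (w = ((-3/(1 - 6))*0)*(7 + 2) = ((-3/(-5))*0)*9 = (-⅕*(-3)*0)*9 = ((⅗)*0)*9 = 0*9 = 0)
(-6 + 2*3)*(-w + 88) = (-6 + 2*3)*(-1*0 + 88) = (-6 + 6)*(0 + 88) = 0*88 = 0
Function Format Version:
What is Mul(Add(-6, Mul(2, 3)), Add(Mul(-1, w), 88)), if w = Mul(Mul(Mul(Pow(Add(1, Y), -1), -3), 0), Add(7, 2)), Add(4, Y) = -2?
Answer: 0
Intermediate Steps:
Y = -6 (Y = Add(-4, -2) = -6)
w = 0 (w = Mul(Mul(Mul(Pow(Add(1, -6), -1), -3), 0), Add(7, 2)) = Mul(Mul(Mul(Pow(-5, -1), -3), 0), 9) = Mul(Mul(Mul(Rational(-1, 5), -3), 0), 9) = Mul(Mul(Rational(3, 5), 0), 9) = Mul(0, 9) = 0)
Mul(Add(-6, Mul(2, 3)), Add(Mul(-1, w), 88)) = Mul(Add(-6, Mul(2, 3)), Add(Mul(-1, 0), 88)) = Mul(Add(-6, 6), Add(0, 88)) = Mul(0, 88) = 0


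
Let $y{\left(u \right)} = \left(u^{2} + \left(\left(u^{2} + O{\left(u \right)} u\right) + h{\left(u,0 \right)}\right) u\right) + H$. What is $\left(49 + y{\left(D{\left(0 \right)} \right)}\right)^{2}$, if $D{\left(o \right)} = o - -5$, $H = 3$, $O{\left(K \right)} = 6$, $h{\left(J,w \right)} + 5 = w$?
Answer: $106929$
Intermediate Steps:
$h{\left(J,w \right)} = -5 + w$
$D{\left(o \right)} = 5 + o$ ($D{\left(o \right)} = o + 5 = 5 + o$)
$y{\left(u \right)} = 3 + u^{2} + u \left(-5 + u^{2} + 6 u\right)$ ($y{\left(u \right)} = \left(u^{2} + \left(\left(u^{2} + 6 u\right) + \left(-5 + 0\right)\right) u\right) + 3 = \left(u^{2} + \left(\left(u^{2} + 6 u\right) - 5\right) u\right) + 3 = \left(u^{2} + \left(-5 + u^{2} + 6 u\right) u\right) + 3 = \left(u^{2} + u \left(-5 + u^{2} + 6 u\right)\right) + 3 = 3 + u^{2} + u \left(-5 + u^{2} + 6 u\right)$)
$\left(49 + y{\left(D{\left(0 \right)} \right)}\right)^{2} = \left(49 + \left(3 + \left(5 + 0\right)^{3} - 5 \left(5 + 0\right) + 7 \left(5 + 0\right)^{2}\right)\right)^{2} = \left(49 + \left(3 + 5^{3} - 25 + 7 \cdot 5^{2}\right)\right)^{2} = \left(49 + \left(3 + 125 - 25 + 7 \cdot 25\right)\right)^{2} = \left(49 + \left(3 + 125 - 25 + 175\right)\right)^{2} = \left(49 + 278\right)^{2} = 327^{2} = 106929$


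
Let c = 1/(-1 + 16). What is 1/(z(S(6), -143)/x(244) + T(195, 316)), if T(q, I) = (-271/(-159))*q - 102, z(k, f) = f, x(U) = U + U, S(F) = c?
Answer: 25864/5950413 ≈ 0.0043466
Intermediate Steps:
c = 1/15 ≈ 0.066667
S(F) = 1/15
x(U) = 2*U
T(q, I) = -102 + 271*q/159 (T(q, I) = (-271*(-1/159))*q - 102 = 271*q/159 - 102 = -102 + 271*q/159)
1/(z(S(6), -143)/x(244) + T(195, 316)) = 1/(-143/(2*244) + (-102 + (271/159)*195)) = 1/(-143/488 + (-102 + 17615/53)) = 1/(-143*1/488 + 12209/53) = 1/(-143/488 + 12209/53) = 1/(5950413/25864) = 25864/5950413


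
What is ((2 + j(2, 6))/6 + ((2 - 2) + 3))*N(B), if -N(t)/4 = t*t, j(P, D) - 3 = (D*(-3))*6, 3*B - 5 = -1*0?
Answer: 4250/27 ≈ 157.41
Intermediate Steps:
B = 5/3 (B = 5/3 + (-1*0)/3 = 5/3 + (⅓)*0 = 5/3 + 0 = 5/3 ≈ 1.6667)
j(P, D) = 3 - 18*D (j(P, D) = 3 + (D*(-3))*6 = 3 - 3*D*6 = 3 - 18*D)
N(t) = -4*t² (N(t) = -4*t*t = -4*t²)
((2 + j(2, 6))/6 + ((2 - 2) + 3))*N(B) = ((2 + (3 - 18*6))/6 + ((2 - 2) + 3))*(-4*(5/3)²) = ((2 + (3 - 108))/6 + (0 + 3))*(-4*25/9) = ((2 - 105)/6 + 3)*(-100/9) = ((⅙)*(-103) + 3)*(-100/9) = (-103/6 + 3)*(-100/9) = -85/6*(-100/9) = 4250/27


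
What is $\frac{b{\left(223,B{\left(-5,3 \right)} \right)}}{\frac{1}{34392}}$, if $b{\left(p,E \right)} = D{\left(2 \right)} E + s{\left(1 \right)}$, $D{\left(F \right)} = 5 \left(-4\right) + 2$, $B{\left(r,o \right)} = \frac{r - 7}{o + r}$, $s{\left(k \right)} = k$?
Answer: $-3679944$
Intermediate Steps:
$B{\left(r,o \right)} = \frac{-7 + r}{o + r}$
$D{\left(F \right)} = -18$ ($D{\left(F \right)} = -20 + 2 = -18$)
$b{\left(p,E \right)} = 1 - 18 E$ ($b{\left(p,E \right)} = - 18 E + 1 = 1 - 18 E$)
$\frac{b{\left(223,B{\left(-5,3 \right)} \right)}}{\frac{1}{34392}} = \frac{1 - 18 \frac{-7 - 5}{3 - 5}}{\frac{1}{34392}} = \left(1 - 18 \frac{1}{-2} \left(-12\right)\right) \frac{1}{\frac{1}{34392}} = \left(1 - 18 \left(\left(- \frac{1}{2}\right) \left(-12\right)\right)\right) 34392 = \left(1 - 108\right) 34392 = \left(-107\right) 34392 = -3679944$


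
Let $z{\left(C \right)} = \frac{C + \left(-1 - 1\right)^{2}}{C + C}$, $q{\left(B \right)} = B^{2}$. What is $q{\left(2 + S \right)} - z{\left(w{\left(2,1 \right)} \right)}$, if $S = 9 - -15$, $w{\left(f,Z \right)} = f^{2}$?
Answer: $675$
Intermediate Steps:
$S = 24$ ($S = 9 + 15 = 24$)
$z{\left(C \right)} = \frac{4 + C}{2 C}$ ($z{\left(C \right)} = \frac{C + \left(-2\right)^{2}}{2 C} = \left(C + 4\right) \frac{1}{2 C} = \left(4 + C\right) \frac{1}{2 C} = \frac{4 + C}{2 C}$)
$q{\left(2 + S \right)} - z{\left(w{\left(2,1 \right)} \right)} = \left(2 + 24\right)^{2} - \frac{4 + 2^{2}}{2 \cdot 2^{2}} = 26^{2} - \frac{4 + 4}{2 \cdot 4} = 676 - \frac{1}{2} \cdot \frac{1}{4} \cdot 8 = 676 - 1 = 675$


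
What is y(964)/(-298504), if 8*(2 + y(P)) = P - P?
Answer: 1/149252 ≈ 6.7001e-6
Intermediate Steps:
y(P) = -2 (y(P) = -2 + (P - P)/8 = -2 + (⅛)*0 = -2 + 0 = -2)
y(964)/(-298504) = -2/(-298504) = -2*(-1/298504) = 1/149252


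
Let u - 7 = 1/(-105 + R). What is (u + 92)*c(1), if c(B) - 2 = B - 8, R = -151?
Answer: -126715/256 ≈ -494.98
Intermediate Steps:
c(B) = -6 + B (c(B) = 2 + (B - 8) = 2 + (-8 + B) = -6 + B)
u = 1791/256 (u = 7 + 1/(-105 - 151) = 7 + 1/(-256) = 7 - 1/256 = 1791/256 ≈ 6.9961)
(u + 92)*c(1) = (1791/256 + 92)*(-6 + 1) = (25343/256)*(-5) = -126715/256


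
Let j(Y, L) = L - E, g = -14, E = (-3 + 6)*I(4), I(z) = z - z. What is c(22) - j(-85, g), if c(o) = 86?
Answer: 100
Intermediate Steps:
I(z) = 0
E = 0 (E = (-3 + 6)*0 = 3*0 = 0)
j(Y, L) = L (j(Y, L) = L - 1*0 = L + 0 = L)
c(22) - j(-85, g) = 86 - 1*(-14) = 86 + 14 = 100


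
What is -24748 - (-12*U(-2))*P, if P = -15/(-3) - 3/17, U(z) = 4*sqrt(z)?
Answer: -24748 + 3936*I*sqrt(2)/17 ≈ -24748.0 + 327.43*I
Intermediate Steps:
P = 82/17 (P = -15*(-1/3) - 3*1/17 = 5 - 3/17 = 82/17 ≈ 4.8235)
-24748 - (-12*U(-2))*P = -24748 - (-48*sqrt(-2))*82/17 = -24748 - (-48*I*sqrt(2))*82/17 = -24748 - (-3936)*I*sqrt(2)/17 = -24748 + 3936*I*sqrt(2)/17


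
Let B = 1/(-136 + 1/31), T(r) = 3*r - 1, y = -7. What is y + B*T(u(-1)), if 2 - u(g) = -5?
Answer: -6025/843 ≈ -7.1471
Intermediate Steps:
u(g) = 7 (u(g) = 2 - 1*(-5) = 2 + 5 = 7)
T(r) = -1 + 3*r
B = -31/4215 (B = 1/(-136 + 1/31) = 1/(-4215/31) = -31/4215 ≈ -0.0073547)
y + B*T(u(-1)) = -7 - 31*(-1 + 3*7)/4215 = -7 - 31*(-1 + 21)/4215 = -7 - 31/4215*20 = -7 - 124/843 = -6025/843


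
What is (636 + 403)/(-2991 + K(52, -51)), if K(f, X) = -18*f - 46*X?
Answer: -1039/1581 ≈ -0.65718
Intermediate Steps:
K(f, X) = -46*X - 18*f
(636 + 403)/(-2991 + K(52, -51)) = (636 + 403)/(-2991 + (-46*(-51) - 18*52)) = 1039/(-2991 + (2346 - 936)) = 1039/(-2991 + 1410) = 1039/(-1581) = 1039*(-1/1581) = -1039/1581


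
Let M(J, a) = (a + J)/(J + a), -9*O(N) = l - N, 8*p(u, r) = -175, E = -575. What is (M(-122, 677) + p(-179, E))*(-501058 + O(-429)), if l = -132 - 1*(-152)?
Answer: 753165157/72 ≈ 1.0461e+7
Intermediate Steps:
l = 20 (l = -132 + 152 = 20)
p(u, r) = -175/8 (p(u, r) = (⅛)*(-175) = -175/8)
O(N) = -20/9 + N/9 (O(N) = -(20 - N)/9 = -20/9 + N/9)
M(J, a) = 1 (M(J, a) = (J + a)/(J + a) = 1)
(M(-122, 677) + p(-179, E))*(-501058 + O(-429)) = (1 - 175/8)*(-501058 + (-20/9 + (⅑)*(-429))) = -167*(-501058 + (-20/9 - 143/3))/8 = -167*(-501058 - 449/9)/8 = -167/8*(-4509971/9) = 753165157/72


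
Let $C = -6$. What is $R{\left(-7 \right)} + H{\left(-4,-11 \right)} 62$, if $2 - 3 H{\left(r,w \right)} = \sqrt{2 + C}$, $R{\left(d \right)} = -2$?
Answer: $\frac{118}{3} - \frac{124 i}{3} \approx 39.333 - 41.333 i$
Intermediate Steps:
$H{\left(r,w \right)} = \frac{2}{3} - \frac{2 i}{3}$ ($H{\left(r,w \right)} = \frac{2}{3} - \frac{\sqrt{2 - 6}}{3} = \frac{2}{3} - \frac{\sqrt{-4}}{3} = \frac{2}{3} - \frac{2 i}{3}$)
$R{\left(-7 \right)} + H{\left(-4,-11 \right)} 62 = -2 + \left(\frac{2}{3} - \frac{2 i}{3}\right) 62 = -2 + \left(\frac{124}{3} - \frac{124 i}{3}\right) = \frac{118}{3} - \frac{124 i}{3}$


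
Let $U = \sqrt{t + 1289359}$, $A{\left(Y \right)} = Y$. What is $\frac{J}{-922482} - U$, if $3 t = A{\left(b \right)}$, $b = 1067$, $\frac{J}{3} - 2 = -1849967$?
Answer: $\frac{616655}{102498} - \frac{2 \sqrt{2901858}}{3} \approx -1129.6$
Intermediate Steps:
$J = -5549895$ ($J = 6 + 3 \left(-1849967\right) = 6 - 5549901 = -5549895$)
$t = \frac{1067}{3}$ ($t = \frac{1}{3} \cdot 1067 = \frac{1067}{3} \approx 355.67$)
$U = \frac{2 \sqrt{2901858}}{3}$ ($U = \sqrt{\frac{1067}{3} + 1289359} = \sqrt{\frac{3869144}{3}} = \frac{2 \sqrt{2901858}}{3} \approx 1135.7$)
$\frac{J}{-922482} - U = - \frac{5549895}{-922482} - \frac{2 \sqrt{2901858}}{3} = \left(-5549895\right) \left(- \frac{1}{922482}\right) - \frac{2 \sqrt{2901858}}{3} = \frac{616655}{102498} - \frac{2 \sqrt{2901858}}{3}$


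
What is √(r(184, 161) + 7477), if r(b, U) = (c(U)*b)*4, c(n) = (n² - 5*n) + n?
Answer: √18611349 ≈ 4314.1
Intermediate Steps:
c(n) = n² - 4*n
r(b, U) = 4*U*b*(-4 + U) (r(b, U) = ((U*(-4 + U))*b)*4 = (U*b*(-4 + U))*4 = 4*U*b*(-4 + U))
√(r(184, 161) + 7477) = √(4*161*184*(-4 + 161) + 7477) = √(4*161*184*157 + 7477) = √(18603872 + 7477) = √18611349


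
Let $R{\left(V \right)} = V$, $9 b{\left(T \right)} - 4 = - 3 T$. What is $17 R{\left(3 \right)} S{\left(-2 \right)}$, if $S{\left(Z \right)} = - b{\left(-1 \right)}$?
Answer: $- \frac{119}{3} \approx -39.667$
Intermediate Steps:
$b{\left(T \right)} = \frac{4}{9} - \frac{T}{3}$ ($b{\left(T \right)} = \frac{4}{9} + \frac{\left(-3\right) T}{9} = \frac{4}{9} - \frac{T}{3}$)
$S{\left(Z \right)} = - \frac{7}{9}$ ($S{\left(Z \right)} = - (\frac{4}{9} - - \frac{1}{3}) = - (\frac{4}{9} + \frac{1}{3}) = \left(-1\right) \frac{7}{9} = - \frac{7}{9}$)
$17 R{\left(3 \right)} S{\left(-2 \right)} = 17 \cdot 3 \left(- \frac{7}{9}\right) = 51 \left(- \frac{7}{9}\right) = - \frac{119}{3}$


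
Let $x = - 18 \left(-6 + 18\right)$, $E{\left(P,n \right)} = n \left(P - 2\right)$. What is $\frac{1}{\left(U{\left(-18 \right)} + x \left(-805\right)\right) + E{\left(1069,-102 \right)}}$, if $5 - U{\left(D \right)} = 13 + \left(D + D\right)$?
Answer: $\frac{1}{65074} \approx 1.5367 \cdot 10^{-5}$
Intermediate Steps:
$E{\left(P,n \right)} = n \left(-2 + P\right)$
$U{\left(D \right)} = -8 - 2 D$ ($U{\left(D \right)} = 5 - \left(13 + \left(D + D\right)\right) = 5 - \left(13 + 2 D\right) = -8 - 2 D$)
$x = -216$ ($x = \left(-18\right) 12 = -216$)
$\frac{1}{\left(U{\left(-18 \right)} + x \left(-805\right)\right) + E{\left(1069,-102 \right)}} = \frac{1}{\left(\left(-8 - -36\right) - -173880\right) - 102 \left(-2 + 1069\right)} = \frac{1}{\left(\left(-8 + 36\right) + 173880\right) - 108834} = \frac{1}{\left(28 + 173880\right) - 108834} = \frac{1}{173908 - 108834} = \frac{1}{65074}$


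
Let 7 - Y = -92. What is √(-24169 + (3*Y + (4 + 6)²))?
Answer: 2*I*√5943 ≈ 154.18*I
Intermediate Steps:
Y = 99 (Y = 7 - 1*(-92) = 7 + 92 = 99)
√(-24169 + (3*Y + (4 + 6)²)) = √(-24169 + (3*99 + (4 + 6)²)) = √(-24169 + (297 + 10²)) = √(-24169 + (297 + 100)) = √(-24169 + 397) = √(-23772) = 2*I*√5943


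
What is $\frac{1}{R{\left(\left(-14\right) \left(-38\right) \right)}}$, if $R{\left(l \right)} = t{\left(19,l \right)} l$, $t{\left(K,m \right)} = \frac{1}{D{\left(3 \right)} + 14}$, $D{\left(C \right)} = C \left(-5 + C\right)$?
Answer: $\frac{2}{133} \approx 0.015038$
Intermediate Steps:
$t{\left(K,m \right)} = \frac{1}{8}$ ($t{\left(K,m \right)} = \frac{1}{3 \left(-5 + 3\right) + 14} = \frac{1}{3 \left(-2\right) + 14} = \frac{1}{-6 + 14} = \frac{1}{8}$)
$R{\left(l \right)} = \frac{l}{8}$
$\frac{1}{R{\left(\left(-14\right) \left(-38\right) \right)}} = \frac{1}{\frac{1}{8} \left(\left(-14\right) \left(-38\right)\right)} = \frac{1}{\frac{1}{8} \cdot 532} = \frac{1}{\frac{133}{2}} = \frac{2}{133}$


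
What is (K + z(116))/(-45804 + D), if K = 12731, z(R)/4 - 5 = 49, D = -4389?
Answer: -1177/4563 ≈ -0.25794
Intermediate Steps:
z(R) = 216 (z(R) = 20 + 4*49 = 20 + 196 = 216)
(K + z(116))/(-45804 + D) = (12731 + 216)/(-45804 - 4389) = 12947/(-50193) = 12947*(-1/50193) = -1177/4563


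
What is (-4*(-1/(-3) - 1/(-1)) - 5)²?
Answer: 961/9 ≈ 106.78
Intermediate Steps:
(-4*(-1/(-3) - 1/(-1)) - 5)² = (-4*(-1*(-⅓) - 1*(-1)) - 5)² = (-4*(⅓ + 1) - 5)² = (-4*4/3 - 5)² = (-16/3 - 5)² = (-31/3)² = 961/9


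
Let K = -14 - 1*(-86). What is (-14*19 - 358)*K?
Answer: -44928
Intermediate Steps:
K = 72 (K = -14 + 86 = 72)
(-14*19 - 358)*K = (-14*19 - 358)*72 = (-266 - 358)*72 = -624*72 = -44928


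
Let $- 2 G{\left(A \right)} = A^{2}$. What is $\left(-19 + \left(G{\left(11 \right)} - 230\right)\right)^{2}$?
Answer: $\frac{383161}{4} \approx 95790.0$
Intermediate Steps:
$G{\left(A \right)} = - \frac{A^{2}}{2}$
$\left(-19 + \left(G{\left(11 \right)} - 230\right)\right)^{2} = \left(-19 - \left(230 + \frac{11^{2}}{2}\right)\right)^{2} = \left(-19 - \frac{581}{2}\right)^{2} = \left(- \frac{619}{2}\right)^{2} = \frac{383161}{4}$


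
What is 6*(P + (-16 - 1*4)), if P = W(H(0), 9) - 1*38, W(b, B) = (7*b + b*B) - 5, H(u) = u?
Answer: -378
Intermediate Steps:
W(b, B) = -5 + 7*b + B*b (W(b, B) = (7*b + B*b) - 5 = -5 + 7*b + B*b)
P = -43 (P = (-5 + 7*0 + 9*0) - 1*38 = (-5 + 0 + 0) - 38 = -5 - 38 = -43)
6*(P + (-16 - 1*4)) = 6*(-43 + (-16 - 1*4)) = 6*(-43 + (-16 - 4)) = 6*(-43 - 20) = 6*(-63) = -378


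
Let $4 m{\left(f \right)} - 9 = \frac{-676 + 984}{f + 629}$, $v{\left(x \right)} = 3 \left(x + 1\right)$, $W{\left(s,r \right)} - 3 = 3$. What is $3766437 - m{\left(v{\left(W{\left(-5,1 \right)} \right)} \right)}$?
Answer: $\frac{4896365021}{1300} \approx 3.7664 \cdot 10^{6}$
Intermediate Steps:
$W{\left(s,r \right)} = 6$ ($W{\left(s,r \right)} = 3 + 3 = 6$)
$v{\left(x \right)} = 3 + 3 x$ ($v{\left(x \right)} = 3 \left(1 + x\right) = 3 + 3 x$)
$m{\left(f \right)} = \frac{9}{4} + \frac{77}{629 + f}$ ($m{\left(f \right)} = \frac{9}{4} + \frac{\left(-676 + 984\right) \frac{1}{f + 629}}{4} = \frac{9}{4} + \frac{308 \frac{1}{629 + f}}{4} = \frac{9}{4} + \frac{77}{629 + f}$)
$3766437 - m{\left(v{\left(W{\left(-5,1 \right)} \right)} \right)} = 3766437 - \frac{5969 + 9 \left(3 + 3 \cdot 6\right)}{4 \left(629 + \left(3 + 3 \cdot 6\right)\right)} = 3766437 - \frac{5969 + 9 \left(3 + 18\right)}{4 \left(629 + \left(3 + 18\right)\right)} = 3766437 - \frac{5969 + 9 \cdot 21}{4 \left(629 + 21\right)} = 3766437 - \frac{5969 + 189}{4 \cdot 650} = 3766437 - \frac{1}{4} \cdot \frac{1}{650} \cdot 6158 = 3766437 - \frac{3079}{1300} = \frac{4896365021}{1300}$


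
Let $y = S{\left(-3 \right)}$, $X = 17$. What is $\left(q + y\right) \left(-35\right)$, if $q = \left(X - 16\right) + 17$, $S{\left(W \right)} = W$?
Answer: $-525$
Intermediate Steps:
$y = -3$
$q = 18$ ($q = \left(17 - 16\right) + 17 = 1 + 17 = 18$)
$\left(q + y\right) \left(-35\right) = \left(18 - 3\right) \left(-35\right) = 15 \left(-35\right) = -525$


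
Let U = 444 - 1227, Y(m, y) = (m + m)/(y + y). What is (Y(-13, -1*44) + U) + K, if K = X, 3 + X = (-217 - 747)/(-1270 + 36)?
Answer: -21309099/27148 ≈ -784.92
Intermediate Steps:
Y(m, y) = m/y (Y(m, y) = (2*m)/((2*y)) = (2*m)*(1/(2*y)) = m/y)
X = -1369/617 (X = -3 + (-217 - 747)/(-1270 + 36) = -3 - 964/(-1234) = -3 - 964*(-1/1234) = -3 + 482/617 = -1369/617 ≈ -2.2188)
K = -1369/617 ≈ -2.2188
U = -783
(Y(-13, -1*44) + U) + K = (-13/((-1*44)) - 783) - 1369/617 = (-13/(-44) - 783) - 1369/617 = (-13*(-1/44) - 783) - 1369/617 = (13/44 - 783) - 1369/617 = -34439/44 - 1369/617 = -21309099/27148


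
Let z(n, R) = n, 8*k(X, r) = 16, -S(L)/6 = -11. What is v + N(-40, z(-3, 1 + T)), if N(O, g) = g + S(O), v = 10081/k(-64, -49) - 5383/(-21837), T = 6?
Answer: 222901025/43674 ≈ 5103.8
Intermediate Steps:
S(L) = 66 (S(L) = -6*(-11) = 66)
k(X, r) = 2 (k(X, r) = (⅛)*16 = 2)
v = 220149563/43674 (v = 10081/2 - 5383/(-21837) = 10081*(½) - 5383*(-1/21837) = 10081/2 + 5383/21837 = 220149563/43674 ≈ 5040.8)
N(O, g) = 66 + g (N(O, g) = g + 66 = 66 + g)
v + N(-40, z(-3, 1 + T)) = 220149563/43674 + (66 - 3) = 220149563/43674 + 63 = 222901025/43674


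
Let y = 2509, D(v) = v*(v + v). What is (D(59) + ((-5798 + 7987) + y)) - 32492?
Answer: -20832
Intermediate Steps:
D(v) = 2*v² (D(v) = v*(2*v) = 2*v²)
(D(59) + ((-5798 + 7987) + y)) - 32492 = (2*59² + ((-5798 + 7987) + 2509)) - 32492 = (2*3481 + (2189 + 2509)) - 32492 = (6962 + 4698) - 32492 = 11660 - 32492 = -20832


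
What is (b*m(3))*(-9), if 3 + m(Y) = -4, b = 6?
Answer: 378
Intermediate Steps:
m(Y) = -7 (m(Y) = -3 - 4 = -7)
(b*m(3))*(-9) = (6*(-7))*(-9) = -42*(-9) = 378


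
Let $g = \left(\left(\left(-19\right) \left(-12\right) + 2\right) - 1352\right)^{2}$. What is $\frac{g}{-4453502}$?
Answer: $- \frac{629442}{2226751} \approx -0.28267$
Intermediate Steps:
$g = 1258884$ ($g = \left(\left(228 + 2\right) - 1352\right)^{2} = \left(230 - 1352\right)^{2} = \left(-1122\right)^{2} = 1258884$)
$\frac{g}{-4453502} = \frac{1258884}{-4453502} = 1258884 \left(- \frac{1}{4453502}\right) = - \frac{629442}{2226751}$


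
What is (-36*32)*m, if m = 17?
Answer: -19584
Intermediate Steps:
(-36*32)*m = -36*32*17 = -1152*17 = -19584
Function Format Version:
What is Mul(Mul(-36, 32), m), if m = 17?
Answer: -19584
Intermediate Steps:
Mul(Mul(-36, 32), m) = Mul(Mul(-36, 32), 17) = Mul(-1152, 17) = -19584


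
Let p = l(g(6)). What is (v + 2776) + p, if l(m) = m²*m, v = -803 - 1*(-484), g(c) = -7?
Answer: 2114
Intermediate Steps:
v = -319 (v = -803 + 484 = -319)
l(m) = m³
p = -343 (p = (-7)³ = -343)
(v + 2776) + p = (-319 + 2776) - 343 = 2457 - 343 = 2114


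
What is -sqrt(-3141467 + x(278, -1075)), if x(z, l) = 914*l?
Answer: -I*sqrt(4124017) ≈ -2030.8*I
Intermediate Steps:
-sqrt(-3141467 + x(278, -1075)) = -sqrt(-3141467 + 914*(-1075)) = -sqrt(-3141467 - 982550) = -sqrt(-4124017) = -I*sqrt(4124017)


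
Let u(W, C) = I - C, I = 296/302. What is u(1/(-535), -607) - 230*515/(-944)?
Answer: 52274935/71272 ≈ 733.46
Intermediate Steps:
I = 148/151 (I = 296*(1/302) = 148/151 ≈ 0.98013)
u(W, C) = 148/151 - C
u(1/(-535), -607) - 230*515/(-944) = (148/151 - 1*(-607)) - 230*515/(-944) = (148/151 + 607) - 230*515*(-1/944) = 91805/151 - 230*(-515)/944 = 91805/151 - 1*(-59225/472) = 91805/151 + 59225/472 = 52274935/71272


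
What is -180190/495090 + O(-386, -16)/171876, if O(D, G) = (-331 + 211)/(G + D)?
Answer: -17291688664/47510866269 ≈ -0.36395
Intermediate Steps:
O(D, G) = -120/(D + G)
-180190/495090 + O(-386, -16)/171876 = -180190/495090 - 120/(-386 - 16)/171876 = -180190*1/495090 - 120/(-402)*(1/171876) = -18019/49509 - 120*(-1/402)*(1/171876) = -18019/49509 + (20/67)*(1/171876) = -18019/49509 + 5/2878923 = -17291688664/47510866269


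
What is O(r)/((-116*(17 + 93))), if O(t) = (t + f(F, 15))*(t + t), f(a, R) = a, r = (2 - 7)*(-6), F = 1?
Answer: -93/638 ≈ -0.14577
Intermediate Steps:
r = 30 (r = -5*(-6) = 30)
O(t) = 2*t*(1 + t) (O(t) = (t + 1)*(t + t) = (1 + t)*(2*t) = 2*t*(1 + t))
O(r)/((-116*(17 + 93))) = (2*30*(1 + 30))/((-116*(17 + 93))) = (2*30*31)/((-116*110)) = 1860/(-12760) = 1860*(-1/12760) = -93/638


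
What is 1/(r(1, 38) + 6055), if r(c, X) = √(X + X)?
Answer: 6055/36662949 - 2*√19/36662949 ≈ 0.00016492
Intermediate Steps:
r(c, X) = √2*√X (r(c, X) = √(2*X) = √2*√X)
1/(r(1, 38) + 6055) = 1/(√2*√38 + 6055) = 1/(2*√19 + 6055) = 1/(6055 + 2*√19)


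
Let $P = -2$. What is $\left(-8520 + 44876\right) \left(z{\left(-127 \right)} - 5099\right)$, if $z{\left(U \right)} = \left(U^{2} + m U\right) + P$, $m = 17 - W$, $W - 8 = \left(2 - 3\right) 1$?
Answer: $354761848$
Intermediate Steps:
$W = 7$ ($W = 8 + \left(2 - 3\right) 1 = 8 - 1 = 7$)
$m = 10$ ($m = 17 - 7 = 10$)
$z{\left(U \right)} = -2 + U^{2} + 10 U$ ($z{\left(U \right)} = \left(U^{2} + 10 U\right) - 2 = -2 + U^{2} + 10 U$)
$\left(-8520 + 44876\right) \left(z{\left(-127 \right)} - 5099\right) = \left(-8520 + 44876\right) \left(\left(-2 + \left(-127\right)^{2} + 10 \left(-127\right)\right) - 5099\right) = 36356 \left(\left(-2 + 16129 - 1270\right) - 5099\right) = 36356 \left(14857 - 5099\right) = 36356 \cdot 9758 = 354761848$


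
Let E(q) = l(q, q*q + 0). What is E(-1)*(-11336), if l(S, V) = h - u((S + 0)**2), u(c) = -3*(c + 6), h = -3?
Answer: -204048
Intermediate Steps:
u(c) = -18 - 3*c (u(c) = -3*(6 + c) = -18 - 3*c)
l(S, V) = 15 + 3*S**2 (l(S, V) = -3 - (-18 - 3*(S + 0)**2) = -3 - (-18 - 3*S**2) = -3 + (18 + 3*S**2) = 15 + 3*S**2)
E(q) = 15 + 3*q**2
E(-1)*(-11336) = (15 + 3*(-1)**2)*(-11336) = (15 + 3*1)*(-11336) = (15 + 3)*(-11336) = 18*(-11336) = -204048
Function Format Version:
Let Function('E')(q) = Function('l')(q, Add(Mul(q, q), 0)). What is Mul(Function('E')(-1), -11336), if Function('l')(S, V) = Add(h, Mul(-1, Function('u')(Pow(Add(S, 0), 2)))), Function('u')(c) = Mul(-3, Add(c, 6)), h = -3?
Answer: -204048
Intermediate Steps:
Function('u')(c) = Add(-18, Mul(-3, c)) (Function('u')(c) = Mul(-3, Add(6, c)) = Add(-18, Mul(-3, c)))
Function('l')(S, V) = Add(15, Mul(3, Pow(S, 2))) (Function('l')(S, V) = Add(-3, Mul(-1, Add(-18, Mul(-3, Pow(Add(S, 0), 2))))) = Add(-3, Mul(-1, Add(-18, Mul(-3, Pow(S, 2))))) = Add(-3, Add(18, Mul(3, Pow(S, 2)))) = Add(15, Mul(3, Pow(S, 2))))
Function('E')(q) = Add(15, Mul(3, Pow(q, 2)))
Mul(Function('E')(-1), -11336) = Mul(Add(15, Mul(3, Pow(-1, 2))), -11336) = Mul(Add(15, Mul(3, 1)), -11336) = Mul(Add(15, 3), -11336) = Mul(18, -11336) = -204048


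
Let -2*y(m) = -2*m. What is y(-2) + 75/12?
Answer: 17/4 ≈ 4.2500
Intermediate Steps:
y(m) = m (y(m) = -(-1)*m = m)
y(-2) + 75/12 = -2 + 75/12 = -2 + (1/12)*75 = -2 + 25/4 = 17/4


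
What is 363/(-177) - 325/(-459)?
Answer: -36364/27081 ≈ -1.3428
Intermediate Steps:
363/(-177) - 325/(-459) = 363*(-1/177) - 325*(-1/459) = -121/59 + 325/459 = -36364/27081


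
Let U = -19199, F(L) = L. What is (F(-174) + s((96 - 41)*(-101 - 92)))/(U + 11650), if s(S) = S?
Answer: 10789/7549 ≈ 1.4292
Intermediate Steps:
(F(-174) + s((96 - 41)*(-101 - 92)))/(U + 11650) = (-174 + (96 - 41)*(-101 - 92))/(-19199 + 11650) = (-174 + 55*(-193))/(-7549) = (-174 - 10615)*(-1/7549) = -10789*(-1/7549) = 10789/7549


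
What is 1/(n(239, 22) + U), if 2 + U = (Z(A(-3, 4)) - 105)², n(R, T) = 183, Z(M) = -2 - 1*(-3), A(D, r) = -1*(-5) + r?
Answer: 1/10997 ≈ 9.0934e-5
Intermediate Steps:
A(D, r) = 5 + r
Z(M) = 1 (Z(M) = -2 + 3 = 1)
U = 10814 (U = -2 + (1 - 105)² = -2 + (-104)² = -2 + 10816 = 10814)
1/(n(239, 22) + U) = 1/(183 + 10814) = 1/10997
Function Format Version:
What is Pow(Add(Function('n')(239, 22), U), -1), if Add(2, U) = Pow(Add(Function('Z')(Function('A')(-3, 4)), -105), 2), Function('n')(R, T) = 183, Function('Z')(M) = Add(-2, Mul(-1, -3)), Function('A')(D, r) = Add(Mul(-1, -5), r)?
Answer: Rational(1, 10997) ≈ 9.0934e-5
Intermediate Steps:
Function('A')(D, r) = Add(5, r)
Function('Z')(M) = 1 (Function('Z')(M) = Add(-2, 3) = 1)
U = 10814 (U = Add(-2, Pow(Add(1, -105), 2)) = Add(-2, Pow(-104, 2)) = Add(-2, 10816) = 10814)
Pow(Add(Function('n')(239, 22), U), -1) = Pow(Add(183, 10814), -1) = Pow(10997, -1) = Rational(1, 10997)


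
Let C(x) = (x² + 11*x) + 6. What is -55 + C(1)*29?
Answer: 467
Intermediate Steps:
C(x) = 6 + x² + 11*x
-55 + C(1)*29 = -55 + (6 + 1² + 11*1)*29 = -55 + (6 + 1 + 11)*29 = -55 + 18*29 = -55 + 522 = 467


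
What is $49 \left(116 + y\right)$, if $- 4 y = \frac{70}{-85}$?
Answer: $\frac{193599}{34} \approx 5694.1$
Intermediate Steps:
$y = \frac{7}{34}$ ($y = - \frac{70 \frac{1}{-85}}{4} = - \frac{70 \left(- \frac{1}{85}\right)}{4} = \left(- \frac{1}{4}\right) \left(- \frac{14}{17}\right) = \frac{7}{34} \approx 0.20588$)
$49 \left(116 + y\right) = 49 \left(116 + \frac{7}{34}\right) = 49 \cdot \frac{3951}{34} = \frac{193599}{34}$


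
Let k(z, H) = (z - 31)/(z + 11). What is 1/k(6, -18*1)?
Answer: -17/25 ≈ -0.68000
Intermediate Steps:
k(z, H) = (-31 + z)/(11 + z)
1/k(6, -18*1) = 1/((-31 + 6)/(11 + 6)) = 1/(-25/17) = -17/25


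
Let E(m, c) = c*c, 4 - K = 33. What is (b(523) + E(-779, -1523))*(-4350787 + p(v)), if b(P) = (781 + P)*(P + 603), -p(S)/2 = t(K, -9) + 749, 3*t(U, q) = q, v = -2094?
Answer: -16485706021407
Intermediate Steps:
K = -29 (K = 4 - 1*33 = 4 - 33 = -29)
t(U, q) = q/3
p(S) = -1492 (p(S) = -2*((⅓)*(-9) + 749) = -2*(-3 + 749) = -2*746 = -1492)
E(m, c) = c²
b(P) = (603 + P)*(781 + P) (b(P) = (781 + P)*(603 + P) = (603 + P)*(781 + P))
(b(523) + E(-779, -1523))*(-4350787 + p(v)) = ((470943 + 523² + 1384*523) + (-1523)²)*(-4350787 - 1492) = ((470943 + 273529 + 723832) + 2319529)*(-4352279) = (1468304 + 2319529)*(-4352279) = 3787833*(-4352279) = -16485706021407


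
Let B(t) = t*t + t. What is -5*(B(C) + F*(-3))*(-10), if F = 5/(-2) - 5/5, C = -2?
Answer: 625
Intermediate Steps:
F = -7/2 (F = 5*(-½) - 5*⅕ = -5/2 - 1 = -7/2 ≈ -3.5000)
B(t) = t + t² (B(t) = t² + t = t + t²)
-5*(B(C) + F*(-3))*(-10) = -5*(-2*(1 - 2) - 7/2*(-3))*(-10) = -5*(-2*(-1) + 21/2)*(-10) = -5*(2 + 21/2)*(-10) = -5*25/2*(-10) = -125/2*(-10) = 625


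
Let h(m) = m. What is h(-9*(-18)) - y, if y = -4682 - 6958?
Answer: 11802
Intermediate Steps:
y = -11640
h(-9*(-18)) - y = -9*(-18) - 1*(-11640) = 162 + 11640 = 11802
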